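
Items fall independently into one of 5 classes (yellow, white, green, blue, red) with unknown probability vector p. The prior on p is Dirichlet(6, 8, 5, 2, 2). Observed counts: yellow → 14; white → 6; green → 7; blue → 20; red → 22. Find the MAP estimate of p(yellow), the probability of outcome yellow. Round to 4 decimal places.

The posterior is Dirichlet(αᵢ + nᵢ) = Dirichlet(20, 14, 12, 22, 24).
For a Dirichlet(a₁,…,a_K) with all aᵢ > 1, the mode has j-th component (aⱼ − 1)/(Σaᵢ − K).
Here Σaᵢ = 92 and K = 5, so p(yellow) = (20 − 1)/(92 − 5) = 19/87 ≈ 0.2184.

MAP estimate of p(yellow) = 0.2184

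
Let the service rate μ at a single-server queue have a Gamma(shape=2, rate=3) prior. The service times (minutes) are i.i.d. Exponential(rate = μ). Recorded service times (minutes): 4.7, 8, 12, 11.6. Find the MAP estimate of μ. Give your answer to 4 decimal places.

μ̂_MAP = 0.1272

The Exponential(rate=μ) likelihood is ∝ μ^n e^(−μΣtᵢ). Here n = 4 and Σtᵢ = 4.7 + 8 + 12 + 11.6 = 36.3.
Posterior ∝ μe^(−3μ) · μ^4e^(−36.3μ) = μ^5e^(−39.3μ), i.e. Gamma(6, 39.3).
Mode = (a−1)/b = 5/39.3 ≈ 0.1272.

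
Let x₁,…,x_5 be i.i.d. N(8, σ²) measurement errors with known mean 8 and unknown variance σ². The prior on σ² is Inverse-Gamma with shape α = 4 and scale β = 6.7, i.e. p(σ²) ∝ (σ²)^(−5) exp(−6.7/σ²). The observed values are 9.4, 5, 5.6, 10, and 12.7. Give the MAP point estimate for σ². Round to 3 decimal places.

Sum of squared deviations about the known mean: SS = (9.4−8)² + (5−8)² + (5.6−8)² + (10−8)² + (12.7−8)² = 42.81.
The Normal likelihood contributes (σ²)^(−n/2) exp(−SS/(2σ²)), so the posterior is Inverse-Gamma(α + n/2, β + SS/2) = Inverse-Gamma(6.5, 28.105).
The mode of Inverse-Gamma(a, b) is b/(a+1) = 28.105/7.5 ≈ 3.747.

σ̂²_MAP = 3.747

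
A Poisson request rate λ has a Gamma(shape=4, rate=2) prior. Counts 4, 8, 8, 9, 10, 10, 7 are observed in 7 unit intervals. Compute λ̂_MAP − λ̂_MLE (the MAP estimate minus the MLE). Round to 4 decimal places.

MAP − MLE = -1.4444

Σxᵢ = 56. Posterior is Gamma(60, 9); MAP = (60−1)/9 = 59/9 ≈ 6.55556.
MLE = x̄ = 56/7 ≈ 8.00000.
Difference = 59/9 − 56/7 = -13/9 ≈ -1.4444.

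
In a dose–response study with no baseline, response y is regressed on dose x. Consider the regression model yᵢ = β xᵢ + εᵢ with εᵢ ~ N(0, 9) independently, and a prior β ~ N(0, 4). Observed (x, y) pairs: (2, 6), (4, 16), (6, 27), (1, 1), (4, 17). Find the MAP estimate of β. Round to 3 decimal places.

β̂_MAP = 4.080

log p(β | y) = −Σ(yᵢ − βxᵢ)²/(2·9) − β²/(2·4) + const.
Setting the derivative to zero: Σxᵢ(yᵢ − βxᵢ)/9 − β/4 = 0, so β = Σxᵢyᵢ / (Σxᵢ² + σ²/τ²).
Σxᵢyᵢ = 2·6 + 4·16 + 6·27 + 1·1 + 4·17 = 307; Σxᵢ² = 73; σ²/τ² = 2.25.
β̂_MAP = 307 / (73 + 2.25) = 307/75.25 ≈ 4.080.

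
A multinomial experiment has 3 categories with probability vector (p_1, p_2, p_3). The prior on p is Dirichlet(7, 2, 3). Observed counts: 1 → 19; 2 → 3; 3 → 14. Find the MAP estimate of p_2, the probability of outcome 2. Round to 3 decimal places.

MAP estimate: 0.089

The posterior is Dirichlet(αᵢ + nᵢ) = Dirichlet(26, 5, 17).
For a Dirichlet(a₁,…,a_K) with all aᵢ > 1, the mode has j-th component (aⱼ − 1)/(Σaᵢ − K).
Here Σaᵢ = 48 and K = 3, so p_2 = (5 − 1)/(48 − 3) = 4/45 ≈ 0.089.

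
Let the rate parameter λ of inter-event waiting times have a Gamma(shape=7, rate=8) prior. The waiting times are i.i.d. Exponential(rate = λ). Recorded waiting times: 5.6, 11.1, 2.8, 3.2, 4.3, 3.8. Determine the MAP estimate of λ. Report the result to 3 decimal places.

λ̂_MAP = 0.309

The Exponential(rate=λ) likelihood is ∝ λ^n e^(−λΣtᵢ). Here n = 6 and Σtᵢ = 5.6 + 11.1 + 2.8 + 3.2 + 4.3 + 3.8 = 30.8.
Posterior ∝ λ^6e^(−8λ) · λ^6e^(−30.8λ) = λ^12e^(−38.8λ), i.e. Gamma(13, 38.8).
Mode = (a−1)/b = 12/38.8 ≈ 0.309.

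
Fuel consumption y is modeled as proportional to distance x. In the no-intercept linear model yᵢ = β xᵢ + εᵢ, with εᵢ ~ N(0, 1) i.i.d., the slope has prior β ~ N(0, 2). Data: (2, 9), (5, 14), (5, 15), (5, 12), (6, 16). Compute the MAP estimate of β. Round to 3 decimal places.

β̂_MAP = 2.762

log p(β | y) = −Σ(yᵢ − βxᵢ)²/(2·1) − β²/(2·2) + const.
Setting the derivative to zero: Σxᵢ(yᵢ − βxᵢ)/1 − β/2 = 0, so β = Σxᵢyᵢ / (Σxᵢ² + σ²/τ²).
Σxᵢyᵢ = 2·9 + 5·14 + 5·15 + 5·12 + 6·16 = 319; Σxᵢ² = 115; σ²/τ² = 0.5.
β̂_MAP = 319 / (115 + 0.5) = 319/115.5 ≈ 2.762.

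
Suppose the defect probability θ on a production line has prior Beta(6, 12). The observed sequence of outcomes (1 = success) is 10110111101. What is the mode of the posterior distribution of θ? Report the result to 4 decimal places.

θ̂_MAP = 0.4815

Prior: Beta(6, 12).
Data: 8 successes in 11 trials (from the sequence). The binomial likelihood contributes θ^8(1−θ)^3, so the posterior is Beta(6+8, 12+3) = Beta(14, 15).
For Beta(a, b) with a, b > 1 the mode is (a−1)/(a+b−2) = 13/27 ≈ 0.4815.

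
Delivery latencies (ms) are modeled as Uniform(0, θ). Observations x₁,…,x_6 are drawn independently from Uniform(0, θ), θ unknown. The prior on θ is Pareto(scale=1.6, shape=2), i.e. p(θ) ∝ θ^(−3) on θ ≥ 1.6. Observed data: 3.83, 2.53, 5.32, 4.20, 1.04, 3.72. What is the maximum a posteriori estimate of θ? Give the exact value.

The Uniform(0, θ) likelihood is θ^(−n) for θ ≥ max(xᵢ), zero otherwise. Here max(xᵢ) = 5.32.
Posterior ∝ θ^(−3) · θ^(−6) = θ^(−9) on θ ≥ max(1.6, 5.32) = 5.32.
This density is strictly decreasing in θ, so the posterior mode lies at the lower boundary of the support.

θ̂_MAP = 5.32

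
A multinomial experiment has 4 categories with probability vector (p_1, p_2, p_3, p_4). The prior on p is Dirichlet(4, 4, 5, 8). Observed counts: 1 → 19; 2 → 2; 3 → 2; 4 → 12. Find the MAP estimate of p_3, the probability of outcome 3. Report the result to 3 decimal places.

MAP estimate: 0.115

The posterior is Dirichlet(αᵢ + nᵢ) = Dirichlet(23, 6, 7, 20).
For a Dirichlet(a₁,…,a_K) with all aᵢ > 1, the mode has j-th component (aⱼ − 1)/(Σaᵢ − K).
Here Σaᵢ = 56 and K = 4, so p_3 = (7 − 1)/(56 − 4) = 6/52 ≈ 0.115.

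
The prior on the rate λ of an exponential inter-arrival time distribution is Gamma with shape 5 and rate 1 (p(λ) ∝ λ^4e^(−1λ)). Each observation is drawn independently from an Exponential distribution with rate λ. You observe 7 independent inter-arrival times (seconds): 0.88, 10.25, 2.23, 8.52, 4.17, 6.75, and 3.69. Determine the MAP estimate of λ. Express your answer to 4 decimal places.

λ̂_MAP = 0.2934

The Exponential(rate=λ) likelihood is ∝ λ^n e^(−λΣtᵢ). Here n = 7 and Σtᵢ = 0.88 + 10.25 + 2.23 + 8.52 + 4.17 + 6.75 + 3.69 = 36.49.
Posterior ∝ λ^4e^(−1λ) · λ^7e^(−36.49λ) = λ^11e^(−37.49λ), i.e. Gamma(12, 37.49).
Mode = (a−1)/b = 11/37.49 ≈ 0.2934.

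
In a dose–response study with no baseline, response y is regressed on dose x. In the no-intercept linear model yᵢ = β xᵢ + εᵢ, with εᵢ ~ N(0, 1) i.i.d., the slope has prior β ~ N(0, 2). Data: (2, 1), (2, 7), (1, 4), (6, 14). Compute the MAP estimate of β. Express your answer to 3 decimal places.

log p(β | y) = −Σ(yᵢ − βxᵢ)²/(2·1) − β²/(2·2) + const.
Setting the derivative to zero: Σxᵢ(yᵢ − βxᵢ)/1 − β/2 = 0, so β = Σxᵢyᵢ / (Σxᵢ² + σ²/τ²).
Σxᵢyᵢ = 2·1 + 2·7 + 1·4 + 6·14 = 104; Σxᵢ² = 45; σ²/τ² = 0.5.
β̂_MAP = 104 / (45 + 0.5) = 104/45.5 ≈ 2.286.

β̂_MAP = 2.286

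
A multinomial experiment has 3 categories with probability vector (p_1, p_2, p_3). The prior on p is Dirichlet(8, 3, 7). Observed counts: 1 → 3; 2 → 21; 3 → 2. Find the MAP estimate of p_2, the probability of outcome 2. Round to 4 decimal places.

The posterior is Dirichlet(αᵢ + nᵢ) = Dirichlet(11, 24, 9).
For a Dirichlet(a₁,…,a_K) with all aᵢ > 1, the mode has j-th component (aⱼ − 1)/(Σaᵢ − K).
Here Σaᵢ = 44 and K = 3, so p_2 = (24 − 1)/(44 − 3) = 23/41 ≈ 0.5610.

MAP estimate: 0.5610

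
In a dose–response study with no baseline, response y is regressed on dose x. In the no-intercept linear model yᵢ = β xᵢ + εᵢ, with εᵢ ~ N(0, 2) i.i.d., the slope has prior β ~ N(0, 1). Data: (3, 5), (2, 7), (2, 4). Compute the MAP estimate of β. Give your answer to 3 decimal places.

log p(β | y) = −Σ(yᵢ − βxᵢ)²/(2·2) − β²/(2·1) + const.
Setting the derivative to zero: Σxᵢ(yᵢ − βxᵢ)/2 − β/1 = 0, so β = Σxᵢyᵢ / (Σxᵢ² + σ²/τ²).
Σxᵢyᵢ = 3·5 + 2·7 + 2·4 = 37; Σxᵢ² = 17; σ²/τ² = 2.
β̂_MAP = 37 / (17 + 2) = 37/19 ≈ 1.947.

β̂_MAP = 1.947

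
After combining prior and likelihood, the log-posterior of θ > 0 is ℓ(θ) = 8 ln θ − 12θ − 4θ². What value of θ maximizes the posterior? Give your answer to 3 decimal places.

θ̂_MAP = 0.500

ℓ'(θ) = 8/θ − 12 − 8θ. Setting this to zero and multiplying by θ: 8θ² + 12θ − 8 = 0.
θ = (−12 + √(12² + 4·8·8)) / (2·8) = (−12 + √400) / 16 = (−12 + 20)/16 = 1/2.
ℓ''(θ) = −8/θ² − 8 < 0, confirming a maximum.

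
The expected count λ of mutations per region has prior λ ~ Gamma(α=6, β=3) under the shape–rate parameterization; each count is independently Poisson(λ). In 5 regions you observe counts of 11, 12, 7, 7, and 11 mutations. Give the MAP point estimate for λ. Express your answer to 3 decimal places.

λ̂_MAP = 6.625

Σxᵢ = 11+12+7+7+11 = 48, with n = 5.
Posterior ∝ λ^5e^(−3λ) · λ^48e^(−5λ) = λ^53e^(−8λ), i.e. Gamma(shape=54, rate=8).
The mode of a Gamma(a, b) with a ≥ 1 (shape–rate) is (a−1)/b = 53/8 ≈ 6.625.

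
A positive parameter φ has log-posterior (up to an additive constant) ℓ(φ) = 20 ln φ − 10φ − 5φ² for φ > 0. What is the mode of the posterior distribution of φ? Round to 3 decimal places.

ℓ'(φ) = 20/φ − 10 − 10φ. Setting this to zero and multiplying by φ: 10φ² + 10φ − 20 = 0.
φ = (−10 + √(10² + 4·10·20)) / (2·10) = (−10 + √900) / 20 = (−10 + 30)/20 = 1.
ℓ''(φ) = −20/φ² − 10 < 0, confirming a maximum.

φ̂_MAP = 1.000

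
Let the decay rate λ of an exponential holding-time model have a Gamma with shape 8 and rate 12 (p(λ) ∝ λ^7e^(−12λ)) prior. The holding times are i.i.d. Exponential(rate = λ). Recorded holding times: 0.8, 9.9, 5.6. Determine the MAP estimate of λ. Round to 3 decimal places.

λ̂_MAP = 0.353

The Exponential(rate=λ) likelihood is ∝ λ^n e^(−λΣtᵢ). Here n = 3 and Σtᵢ = 0.8 + 9.9 + 5.6 = 16.3.
Posterior ∝ λ^7e^(−12λ) · λ^3e^(−16.3λ) = λ^10e^(−28.3λ), i.e. Gamma(11, 28.3).
Mode = (a−1)/b = 10/28.3 ≈ 0.353.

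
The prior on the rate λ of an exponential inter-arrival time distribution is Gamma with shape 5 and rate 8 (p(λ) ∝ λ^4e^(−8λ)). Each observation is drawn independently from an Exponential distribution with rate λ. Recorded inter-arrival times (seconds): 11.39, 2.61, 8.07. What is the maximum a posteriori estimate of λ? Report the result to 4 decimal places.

λ̂_MAP = 0.2328

The Exponential(rate=λ) likelihood is ∝ λ^n e^(−λΣtᵢ). Here n = 3 and Σtᵢ = 11.39 + 2.61 + 8.07 = 22.07.
Posterior ∝ λ^4e^(−8λ) · λ^3e^(−22.07λ) = λ^7e^(−30.07λ), i.e. Gamma(8, 30.07).
Mode = (a−1)/b = 7/30.07 ≈ 0.2328.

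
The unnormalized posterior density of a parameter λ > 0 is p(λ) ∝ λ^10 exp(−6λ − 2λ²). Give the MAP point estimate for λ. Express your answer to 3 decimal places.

λ̂_MAP = 1.000

ℓ'(λ) = 10/λ − 6 − 4λ. Setting this to zero and multiplying by λ: 4λ² + 6λ − 10 = 0.
λ = (−6 + √(6² + 4·4·10)) / (2·4) = (−6 + √196) / 8 = (−6 + 14)/8 = 1.
ℓ''(λ) = −10/λ² − 4 < 0, confirming a maximum.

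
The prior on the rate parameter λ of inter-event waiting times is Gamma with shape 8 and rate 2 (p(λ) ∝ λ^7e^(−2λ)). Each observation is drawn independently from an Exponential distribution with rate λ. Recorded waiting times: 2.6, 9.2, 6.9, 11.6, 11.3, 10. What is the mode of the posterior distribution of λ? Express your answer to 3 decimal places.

The Exponential(rate=λ) likelihood is ∝ λ^n e^(−λΣtᵢ). Here n = 6 and Σtᵢ = 2.6 + 9.2 + 6.9 + 11.6 + 11.3 + 10 = 51.6.
Posterior ∝ λ^7e^(−2λ) · λ^6e^(−51.6λ) = λ^13e^(−53.6λ), i.e. Gamma(14, 53.6).
Mode = (a−1)/b = 13/53.6 ≈ 0.243.

λ̂_MAP = 0.243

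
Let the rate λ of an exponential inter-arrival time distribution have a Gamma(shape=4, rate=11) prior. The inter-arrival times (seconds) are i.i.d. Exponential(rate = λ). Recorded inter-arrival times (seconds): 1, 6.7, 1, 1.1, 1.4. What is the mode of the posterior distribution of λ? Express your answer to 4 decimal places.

λ̂_MAP = 0.3604

The Exponential(rate=λ) likelihood is ∝ λ^n e^(−λΣtᵢ). Here n = 5 and Σtᵢ = 1 + 6.7 + 1 + 1.1 + 1.4 = 11.2.
Posterior ∝ λ^3e^(−11λ) · λ^5e^(−11.2λ) = λ^8e^(−22.2λ), i.e. Gamma(9, 22.2).
Mode = (a−1)/b = 8/22.2 ≈ 0.3604.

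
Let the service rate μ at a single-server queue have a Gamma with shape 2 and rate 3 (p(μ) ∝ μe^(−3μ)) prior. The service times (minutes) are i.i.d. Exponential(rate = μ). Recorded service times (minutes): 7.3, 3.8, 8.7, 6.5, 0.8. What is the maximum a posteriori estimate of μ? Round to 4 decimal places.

The Exponential(rate=μ) likelihood is ∝ μ^n e^(−μΣtᵢ). Here n = 5 and Σtᵢ = 7.3 + 3.8 + 8.7 + 6.5 + 0.8 = 27.1.
Posterior ∝ μe^(−3μ) · μ^5e^(−27.1μ) = μ^6e^(−30.1μ), i.e. Gamma(7, 30.1).
Mode = (a−1)/b = 6/30.1 ≈ 0.1993.

μ̂_MAP = 0.1993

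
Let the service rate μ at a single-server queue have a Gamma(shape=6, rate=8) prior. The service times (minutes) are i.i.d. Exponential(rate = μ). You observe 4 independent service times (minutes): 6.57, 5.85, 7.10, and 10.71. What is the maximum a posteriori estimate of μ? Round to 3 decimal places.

μ̂_MAP = 0.235

The Exponential(rate=μ) likelihood is ∝ μ^n e^(−μΣtᵢ). Here n = 4 and Σtᵢ = 6.57 + 5.85 + 7.10 + 10.71 = 30.23.
Posterior ∝ μ^5e^(−8μ) · μ^4e^(−30.23μ) = μ^9e^(−38.23μ), i.e. Gamma(10, 38.23).
Mode = (a−1)/b = 9/38.23 ≈ 0.235.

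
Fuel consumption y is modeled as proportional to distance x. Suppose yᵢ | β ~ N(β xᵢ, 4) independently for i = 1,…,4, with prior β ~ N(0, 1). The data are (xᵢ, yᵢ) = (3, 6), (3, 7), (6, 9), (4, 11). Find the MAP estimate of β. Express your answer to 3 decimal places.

β̂_MAP = 1.851

log p(β | y) = −Σ(yᵢ − βxᵢ)²/(2·4) − β²/(2·1) + const.
Setting the derivative to zero: Σxᵢ(yᵢ − βxᵢ)/4 − β/1 = 0, so β = Σxᵢyᵢ / (Σxᵢ² + σ²/τ²).
Σxᵢyᵢ = 3·6 + 3·7 + 6·9 + 4·11 = 137; Σxᵢ² = 70; σ²/τ² = 4.
β̂_MAP = 137 / (70 + 4) = 137/74 ≈ 1.851.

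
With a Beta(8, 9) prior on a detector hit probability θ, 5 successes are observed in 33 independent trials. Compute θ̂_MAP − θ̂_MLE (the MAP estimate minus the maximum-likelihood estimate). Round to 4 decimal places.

MAP − MLE = 0.0985

Posterior is Beta(13, 37); MAP = (13−1)/(50−2) = 12/48 ≈ 0.25000.
MLE ignores the prior: θ̂_MLE = k/n = 5/33 ≈ 0.15152.
Difference = 12/48 − 5/33 = 13/132 ≈ 0.0985.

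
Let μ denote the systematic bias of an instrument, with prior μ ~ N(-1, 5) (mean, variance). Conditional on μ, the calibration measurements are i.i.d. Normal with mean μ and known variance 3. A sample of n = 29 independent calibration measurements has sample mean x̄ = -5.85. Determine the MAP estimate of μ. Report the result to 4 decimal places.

n = 29, x̄ = -5.85.
For a Normal prior and Normal likelihood with known variance, the posterior is Normal; its mode equals its mean, the precision-weighted average.
Prior precision 1/σ₀² = 1/5 = 0.2; data precision n/σ² = 29/3.
μ̂ = (0.2·(-1) + (29/3)·(-5.85)) / (0.2 + 29/3) = (-56.75)/(148/15) = -3405/592 ≈ -5.7517.

μ̂_MAP = -5.7517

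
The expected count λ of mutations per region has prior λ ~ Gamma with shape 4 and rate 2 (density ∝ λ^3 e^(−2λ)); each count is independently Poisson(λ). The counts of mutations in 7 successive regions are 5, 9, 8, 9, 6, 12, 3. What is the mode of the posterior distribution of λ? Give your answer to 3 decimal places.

λ̂_MAP = 6.111

Σxᵢ = 5+9+8+9+6+12+3 = 52, with n = 7.
Posterior ∝ λ^3e^(−2λ) · λ^52e^(−7λ) = λ^55e^(−9λ), i.e. Gamma(shape=56, rate=9).
The mode of a Gamma(a, b) with a ≥ 1 (shape–rate) is (a−1)/b = 55/9 ≈ 6.111.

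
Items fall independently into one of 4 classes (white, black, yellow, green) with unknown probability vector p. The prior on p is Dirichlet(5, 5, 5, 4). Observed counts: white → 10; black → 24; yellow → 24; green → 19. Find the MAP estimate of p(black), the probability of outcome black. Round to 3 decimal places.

The posterior is Dirichlet(αᵢ + nᵢ) = Dirichlet(15, 29, 29, 23).
For a Dirichlet(a₁,…,a_K) with all aᵢ > 1, the mode has j-th component (aⱼ − 1)/(Σaᵢ − K).
Here Σaᵢ = 96 and K = 4, so p(black) = (29 − 1)/(96 − 4) = 28/92 ≈ 0.304.

MAP estimate of p(black) = 0.304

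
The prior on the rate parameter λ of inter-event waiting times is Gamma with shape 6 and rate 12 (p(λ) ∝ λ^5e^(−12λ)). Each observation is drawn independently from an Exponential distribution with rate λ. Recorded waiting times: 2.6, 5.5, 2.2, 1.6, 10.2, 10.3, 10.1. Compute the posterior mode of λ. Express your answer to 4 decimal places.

λ̂_MAP = 0.2202

The Exponential(rate=λ) likelihood is ∝ λ^n e^(−λΣtᵢ). Here n = 7 and Σtᵢ = 2.6 + 5.5 + 2.2 + 1.6 + 10.2 + 10.3 + 10.1 = 42.5.
Posterior ∝ λ^5e^(−12λ) · λ^7e^(−42.5λ) = λ^12e^(−54.5λ), i.e. Gamma(13, 54.5).
Mode = (a−1)/b = 12/54.5 ≈ 0.2202.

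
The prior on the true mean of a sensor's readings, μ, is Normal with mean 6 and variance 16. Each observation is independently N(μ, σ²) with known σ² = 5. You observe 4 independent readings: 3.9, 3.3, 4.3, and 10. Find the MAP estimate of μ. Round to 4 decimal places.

n = 4; x̄ = (3.9 + 3.3 + 4.3 + 10)/4 = 21.5/4 = 5.375.
For a Normal prior and Normal likelihood with known variance, the posterior is Normal; its mode equals its mean, the precision-weighted average.
Prior precision 1/σ₀² = 1/16 = 0.0625; data precision n/σ² = 4/5 = 0.8.
μ̂ = (0.0625·6 + 0.8·5.375) / (0.0625 + 0.8) = 4.675/0.8625 = 374/69 ≈ 5.4203.

μ̂_MAP = 5.4203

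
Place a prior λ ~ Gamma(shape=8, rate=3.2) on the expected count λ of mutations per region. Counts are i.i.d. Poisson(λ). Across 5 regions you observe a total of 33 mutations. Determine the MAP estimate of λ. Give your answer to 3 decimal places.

λ̂_MAP = 4.878

Σxᵢ = 33, n = 5.
Posterior ∝ λ^7e^(−3.2λ) · λ^33e^(−5λ) = λ^40e^(−8.2λ), i.e. Gamma(shape=41, rate=8.2).
The mode of a Gamma(a, b) with a ≥ 1 (shape–rate) is (a−1)/b = 40/8.2 ≈ 4.878.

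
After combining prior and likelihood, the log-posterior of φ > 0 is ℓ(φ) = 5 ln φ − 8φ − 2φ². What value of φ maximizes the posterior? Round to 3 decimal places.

ℓ'(φ) = 5/φ − 8 − 4φ. Setting this to zero and multiplying by φ: 4φ² + 8φ − 5 = 0.
φ = (−8 + √(8² + 4·4·5)) / (2·4) = (−8 + √144) / 8 = (−8 + 12)/8 = 1/2.
ℓ''(φ) = −5/φ² − 4 < 0, confirming a maximum.

φ̂_MAP = 0.500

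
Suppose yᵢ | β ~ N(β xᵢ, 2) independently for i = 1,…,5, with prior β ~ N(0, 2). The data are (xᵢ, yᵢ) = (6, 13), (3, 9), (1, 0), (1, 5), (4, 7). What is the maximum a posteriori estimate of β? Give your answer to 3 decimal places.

β̂_MAP = 2.156

log p(β | y) = −Σ(yᵢ − βxᵢ)²/(2·2) − β²/(2·2) + const.
Setting the derivative to zero: Σxᵢ(yᵢ − βxᵢ)/2 − β/2 = 0, so β = Σxᵢyᵢ / (Σxᵢ² + σ²/τ²).
Σxᵢyᵢ = 6·13 + 3·9 + 1·0 + 1·5 + 4·7 = 138; Σxᵢ² = 63; σ²/τ² = 1.
β̂_MAP = 138 / (63 + 1) = 138/64 ≈ 2.156.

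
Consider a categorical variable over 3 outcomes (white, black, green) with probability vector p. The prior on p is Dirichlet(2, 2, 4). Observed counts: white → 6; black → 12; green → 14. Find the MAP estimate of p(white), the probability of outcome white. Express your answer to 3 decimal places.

The posterior is Dirichlet(αᵢ + nᵢ) = Dirichlet(8, 14, 18).
For a Dirichlet(a₁,…,a_K) with all aᵢ > 1, the mode has j-th component (aⱼ − 1)/(Σaᵢ − K).
Here Σaᵢ = 40 and K = 3, so p(white) = (8 − 1)/(40 − 3) = 7/37 ≈ 0.189.

MAP estimate of p(white) = 0.189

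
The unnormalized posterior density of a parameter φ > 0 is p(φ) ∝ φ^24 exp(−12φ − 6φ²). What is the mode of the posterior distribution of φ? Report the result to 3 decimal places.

ℓ'(φ) = 24/φ − 12 − 12φ. Setting this to zero and multiplying by φ: 12φ² + 12φ − 24 = 0.
φ = (−12 + √(12² + 4·12·24)) / (2·12) = (−12 + √1296) / 24 = (−12 + 36)/24 = 1.
ℓ''(φ) = −24/φ² − 12 < 0, confirming a maximum.

φ̂_MAP = 1.000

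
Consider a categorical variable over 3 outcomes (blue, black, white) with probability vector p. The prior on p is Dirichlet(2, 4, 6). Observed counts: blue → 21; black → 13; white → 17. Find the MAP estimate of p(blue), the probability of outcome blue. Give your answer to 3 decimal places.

The posterior is Dirichlet(αᵢ + nᵢ) = Dirichlet(23, 17, 23).
For a Dirichlet(a₁,…,a_K) with all aᵢ > 1, the mode has j-th component (aⱼ − 1)/(Σaᵢ − K).
Here Σaᵢ = 63 and K = 3, so p(blue) = (23 − 1)/(63 − 3) = 22/60 ≈ 0.367.

MAP estimate of p(blue) = 0.367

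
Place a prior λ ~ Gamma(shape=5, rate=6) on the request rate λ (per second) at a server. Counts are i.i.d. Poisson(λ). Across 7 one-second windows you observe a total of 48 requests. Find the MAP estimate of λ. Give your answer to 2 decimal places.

λ̂_MAP = 4.00

Σxᵢ = 48, n = 7.
Posterior ∝ λ^4e^(−6λ) · λ^48e^(−7λ) = λ^52e^(−13λ), i.e. Gamma(shape=53, rate=13).
The mode of a Gamma(a, b) with a ≥ 1 (shape–rate) is (a−1)/b = 52/13 ≈ 4.00.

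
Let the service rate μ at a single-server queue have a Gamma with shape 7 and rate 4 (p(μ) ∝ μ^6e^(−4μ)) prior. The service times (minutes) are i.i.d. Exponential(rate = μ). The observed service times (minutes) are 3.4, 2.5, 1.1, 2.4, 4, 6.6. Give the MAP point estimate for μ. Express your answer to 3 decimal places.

The Exponential(rate=μ) likelihood is ∝ μ^n e^(−μΣtᵢ). Here n = 6 and Σtᵢ = 3.4 + 2.5 + 1.1 + 2.4 + 4 + 6.6 = 20.
Posterior ∝ μ^6e^(−4μ) · μ^6e^(−20μ) = μ^12e^(−24μ), i.e. Gamma(13, 24).
Mode = (a−1)/b = 12/24 ≈ 0.500.

μ̂_MAP = 0.500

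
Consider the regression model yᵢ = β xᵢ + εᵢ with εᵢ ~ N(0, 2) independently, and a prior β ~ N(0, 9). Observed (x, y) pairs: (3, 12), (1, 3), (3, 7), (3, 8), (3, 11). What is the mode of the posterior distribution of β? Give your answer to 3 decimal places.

log p(β | y) = −Σ(yᵢ − βxᵢ)²/(2·2) − β²/(2·9) + const.
Setting the derivative to zero: Σxᵢ(yᵢ − βxᵢ)/2 − β/9 = 0, so β = Σxᵢyᵢ / (Σxᵢ² + σ²/τ²).
Σxᵢyᵢ = 3·12 + 1·3 + 3·7 + 3·8 + 3·11 = 117; Σxᵢ² = 37; σ²/τ² = 2/9.
β̂_MAP = 117 / (37 + 2/9) = 117/(335/9) = 1053/335 ≈ 3.143.

β̂_MAP = 3.143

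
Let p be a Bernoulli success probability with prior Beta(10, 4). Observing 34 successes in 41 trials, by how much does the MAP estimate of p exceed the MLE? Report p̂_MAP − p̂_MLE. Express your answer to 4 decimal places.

Posterior is Beta(44, 11); MAP = (44−1)/(55−2) = 43/53 ≈ 0.81132.
MLE ignores the prior: p̂_MLE = k/n = 34/41 ≈ 0.82927.
Difference = 43/53 − 34/41 = -39/2173 ≈ -0.0179.

MAP − MLE = -0.0179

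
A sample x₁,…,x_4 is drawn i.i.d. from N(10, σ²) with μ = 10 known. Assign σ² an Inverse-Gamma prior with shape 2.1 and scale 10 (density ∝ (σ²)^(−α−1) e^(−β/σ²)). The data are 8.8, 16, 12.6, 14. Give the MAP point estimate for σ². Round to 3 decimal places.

σ̂²_MAP = 7.863

Sum of squared deviations about the known mean: SS = (8.8−10)² + (16−10)² + (12.6−10)² + (14−10)² = 60.2.
The Normal likelihood contributes (σ²)^(−n/2) exp(−SS/(2σ²)), so the posterior is Inverse-Gamma(α + n/2, β + SS/2) = Inverse-Gamma(4.1, 40.1).
The mode of Inverse-Gamma(a, b) is b/(a+1) = 40.1/5.1 ≈ 7.863.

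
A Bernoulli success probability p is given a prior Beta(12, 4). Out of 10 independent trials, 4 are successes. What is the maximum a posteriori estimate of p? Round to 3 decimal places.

p̂_MAP = 0.625

Prior: Beta(12, 4).
Data: 4 successes in 10 trials. The binomial likelihood contributes p^4(1−p)^6, so the posterior is Beta(12+4, 4+6) = Beta(16, 10).
For Beta(a, b) with a, b > 1 the mode is (a−1)/(a+b−2) = 15/24 ≈ 0.625.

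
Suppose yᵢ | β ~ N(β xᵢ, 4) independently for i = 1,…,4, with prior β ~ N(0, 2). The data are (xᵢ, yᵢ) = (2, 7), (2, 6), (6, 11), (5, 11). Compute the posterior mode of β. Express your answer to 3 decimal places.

log p(β | y) = −Σ(yᵢ − βxᵢ)²/(2·4) − β²/(2·2) + const.
Setting the derivative to zero: Σxᵢ(yᵢ − βxᵢ)/4 − β/2 = 0, so β = Σxᵢyᵢ / (Σxᵢ² + σ²/τ²).
Σxᵢyᵢ = 2·7 + 2·6 + 6·11 + 5·11 = 147; Σxᵢ² = 69; σ²/τ² = 2.
β̂_MAP = 147 / (69 + 2) = 147/71 ≈ 2.070.

β̂_MAP = 2.070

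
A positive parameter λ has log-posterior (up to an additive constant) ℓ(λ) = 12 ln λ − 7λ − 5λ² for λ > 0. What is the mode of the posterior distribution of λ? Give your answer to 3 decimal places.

λ̂_MAP = 0.800

ℓ'(λ) = 12/λ − 7 − 10λ. Setting this to zero and multiplying by λ: 10λ² + 7λ − 12 = 0.
λ = (−7 + √(7² + 4·10·12)) / (2·10) = (−7 + √529) / 20 = (−7 + 23)/20 = 4/5.
ℓ''(λ) = −12/λ² − 10 < 0, confirming a maximum.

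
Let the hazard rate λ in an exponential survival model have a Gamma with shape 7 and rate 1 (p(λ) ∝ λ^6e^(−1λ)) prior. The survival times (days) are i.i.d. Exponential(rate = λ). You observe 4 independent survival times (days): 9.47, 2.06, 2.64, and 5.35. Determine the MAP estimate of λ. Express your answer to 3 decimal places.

λ̂_MAP = 0.487

The Exponential(rate=λ) likelihood is ∝ λ^n e^(−λΣtᵢ). Here n = 4 and Σtᵢ = 9.47 + 2.06 + 2.64 + 5.35 = 19.52.
Posterior ∝ λ^6e^(−1λ) · λ^4e^(−19.52λ) = λ^10e^(−20.52λ), i.e. Gamma(11, 20.52).
Mode = (a−1)/b = 10/20.52 ≈ 0.487.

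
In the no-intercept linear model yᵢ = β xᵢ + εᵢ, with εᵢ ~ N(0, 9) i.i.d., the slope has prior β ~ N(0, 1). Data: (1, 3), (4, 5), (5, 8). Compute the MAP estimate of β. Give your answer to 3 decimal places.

log p(β | y) = −Σ(yᵢ − βxᵢ)²/(2·9) − β²/(2·1) + const.
Setting the derivative to zero: Σxᵢ(yᵢ − βxᵢ)/9 − β/1 = 0, so β = Σxᵢyᵢ / (Σxᵢ² + σ²/τ²).
Σxᵢyᵢ = 1·3 + 4·5 + 5·8 = 63; Σxᵢ² = 42; σ²/τ² = 9.
β̂_MAP = 63 / (42 + 9) = 63/51 ≈ 1.235.

β̂_MAP = 1.235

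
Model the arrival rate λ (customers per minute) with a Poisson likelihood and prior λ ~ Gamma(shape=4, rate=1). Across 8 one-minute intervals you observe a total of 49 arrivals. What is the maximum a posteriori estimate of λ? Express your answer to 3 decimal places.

Σxᵢ = 49, n = 8.
Posterior ∝ λ^3e^(−1λ) · λ^49e^(−8λ) = λ^52e^(−9λ), i.e. Gamma(shape=53, rate=9).
The mode of a Gamma(a, b) with a ≥ 1 (shape–rate) is (a−1)/b = 52/9 ≈ 5.778.

λ̂_MAP = 5.778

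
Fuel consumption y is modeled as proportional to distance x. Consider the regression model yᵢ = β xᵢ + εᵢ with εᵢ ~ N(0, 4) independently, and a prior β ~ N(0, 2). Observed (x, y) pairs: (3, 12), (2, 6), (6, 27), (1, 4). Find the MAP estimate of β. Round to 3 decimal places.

β̂_MAP = 4.115

log p(β | y) = −Σ(yᵢ − βxᵢ)²/(2·4) − β²/(2·2) + const.
Setting the derivative to zero: Σxᵢ(yᵢ − βxᵢ)/4 − β/2 = 0, so β = Σxᵢyᵢ / (Σxᵢ² + σ²/τ²).
Σxᵢyᵢ = 3·12 + 2·6 + 6·27 + 1·4 = 214; Σxᵢ² = 50; σ²/τ² = 2.
β̂_MAP = 214 / (50 + 2) = 214/52 ≈ 4.115.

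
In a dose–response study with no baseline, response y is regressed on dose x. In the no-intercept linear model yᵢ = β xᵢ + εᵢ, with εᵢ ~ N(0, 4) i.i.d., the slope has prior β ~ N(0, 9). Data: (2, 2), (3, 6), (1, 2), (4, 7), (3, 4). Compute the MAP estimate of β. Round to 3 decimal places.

log p(β | y) = −Σ(yᵢ − βxᵢ)²/(2·4) − β²/(2·9) + const.
Setting the derivative to zero: Σxᵢ(yᵢ − βxᵢ)/4 − β/9 = 0, so β = Σxᵢyᵢ / (Σxᵢ² + σ²/τ²).
Σxᵢyᵢ = 2·2 + 3·6 + 1·2 + 4·7 + 3·4 = 64; Σxᵢ² = 39; σ²/τ² = 4/9.
β̂_MAP = 64 / (39 + 4/9) = 64/(355/9) = 576/355 ≈ 1.623.

β̂_MAP = 1.623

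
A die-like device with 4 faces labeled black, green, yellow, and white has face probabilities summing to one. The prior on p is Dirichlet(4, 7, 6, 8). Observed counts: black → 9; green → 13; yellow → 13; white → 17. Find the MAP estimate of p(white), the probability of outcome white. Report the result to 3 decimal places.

The posterior is Dirichlet(αᵢ + nᵢ) = Dirichlet(13, 20, 19, 25).
For a Dirichlet(a₁,…,a_K) with all aᵢ > 1, the mode has j-th component (aⱼ − 1)/(Σaᵢ − K).
Here Σaᵢ = 77 and K = 4, so p(white) = (25 − 1)/(77 − 4) = 24/73 ≈ 0.329.

MAP estimate of p(white) = 0.329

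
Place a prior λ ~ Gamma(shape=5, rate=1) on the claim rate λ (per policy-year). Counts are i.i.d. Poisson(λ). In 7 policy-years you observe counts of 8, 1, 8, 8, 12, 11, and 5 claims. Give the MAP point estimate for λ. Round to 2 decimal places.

λ̂_MAP = 7.13

Σxᵢ = 8+1+8+8+12+11+5 = 53, with n = 7.
Posterior ∝ λ^4e^(−1λ) · λ^53e^(−7λ) = λ^57e^(−8λ), i.e. Gamma(shape=58, rate=8).
The mode of a Gamma(a, b) with a ≥ 1 (shape–rate) is (a−1)/b = 57/8 ≈ 7.13.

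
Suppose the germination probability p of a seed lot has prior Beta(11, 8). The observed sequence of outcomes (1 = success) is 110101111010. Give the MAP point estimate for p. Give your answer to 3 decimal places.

p̂_MAP = 0.621

Prior: Beta(11, 8).
Data: 8 successes in 12 trials (from the sequence). The binomial likelihood contributes p^8(1−p)^4, so the posterior is Beta(11+8, 8+4) = Beta(19, 12).
For Beta(a, b) with a, b > 1 the mode is (a−1)/(a+b−2) = 18/29 ≈ 0.621.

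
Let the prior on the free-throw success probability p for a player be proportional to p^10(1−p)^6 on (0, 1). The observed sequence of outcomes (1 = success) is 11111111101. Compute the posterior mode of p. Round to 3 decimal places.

p̂_MAP = 0.741

The prior density ∝ p^10(1−p)^6 is the kernel of Beta(11, 7).
Data: 10 successes in 11 trials (from the sequence). The binomial likelihood contributes p^10(1−p)^1, so the posterior is Beta(11+10, 7+1) = Beta(21, 8).
For Beta(a, b) with a, b > 1 the mode is (a−1)/(a+b−2) = 20/27 ≈ 0.741.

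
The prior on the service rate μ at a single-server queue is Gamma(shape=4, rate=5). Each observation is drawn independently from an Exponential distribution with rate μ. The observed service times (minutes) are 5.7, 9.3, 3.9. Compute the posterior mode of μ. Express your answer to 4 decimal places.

μ̂_MAP = 0.2510

The Exponential(rate=μ) likelihood is ∝ μ^n e^(−μΣtᵢ). Here n = 3 and Σtᵢ = 5.7 + 9.3 + 3.9 = 18.9.
Posterior ∝ μ^3e^(−5μ) · μ^3e^(−18.9μ) = μ^6e^(−23.9μ), i.e. Gamma(7, 23.9).
Mode = (a−1)/b = 6/23.9 ≈ 0.2510.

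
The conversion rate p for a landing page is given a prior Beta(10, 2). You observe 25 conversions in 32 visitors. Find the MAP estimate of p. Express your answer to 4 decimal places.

p̂_MAP = 0.8095

Prior: Beta(10, 2).
Data: 25 successes in 32 trials. The binomial likelihood contributes p^25(1−p)^7, so the posterior is Beta(10+25, 2+7) = Beta(35, 9).
For Beta(a, b) with a, b > 1 the mode is (a−1)/(a+b−2) = 34/42 ≈ 0.8095.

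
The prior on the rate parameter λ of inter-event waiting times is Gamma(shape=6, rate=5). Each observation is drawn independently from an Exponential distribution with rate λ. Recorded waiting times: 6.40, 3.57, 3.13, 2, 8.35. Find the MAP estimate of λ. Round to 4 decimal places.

The Exponential(rate=λ) likelihood is ∝ λ^n e^(−λΣtᵢ). Here n = 5 and Σtᵢ = 6.40 + 3.57 + 3.13 + 2 + 8.35 = 23.45.
Posterior ∝ λ^5e^(−5λ) · λ^5e^(−23.45λ) = λ^10e^(−28.45λ), i.e. Gamma(11, 28.45).
Mode = (a−1)/b = 10/28.45 ≈ 0.3515.

λ̂_MAP = 0.3515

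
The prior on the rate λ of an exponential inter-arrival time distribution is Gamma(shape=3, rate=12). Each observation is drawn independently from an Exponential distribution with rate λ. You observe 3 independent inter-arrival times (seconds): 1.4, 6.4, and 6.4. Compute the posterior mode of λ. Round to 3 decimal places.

The Exponential(rate=λ) likelihood is ∝ λ^n e^(−λΣtᵢ). Here n = 3 and Σtᵢ = 1.4 + 6.4 + 6.4 = 14.2.
Posterior ∝ λ^2e^(−12λ) · λ^3e^(−14.2λ) = λ^5e^(−26.2λ), i.e. Gamma(6, 26.2).
Mode = (a−1)/b = 5/26.2 ≈ 0.191.

λ̂_MAP = 0.191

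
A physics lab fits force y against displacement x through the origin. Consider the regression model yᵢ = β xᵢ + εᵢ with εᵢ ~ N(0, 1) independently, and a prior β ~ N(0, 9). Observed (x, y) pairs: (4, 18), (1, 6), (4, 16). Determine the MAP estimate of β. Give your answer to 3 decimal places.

log p(β | y) = −Σ(yᵢ − βxᵢ)²/(2·1) − β²/(2·9) + const.
Setting the derivative to zero: Σxᵢ(yᵢ − βxᵢ)/1 − β/9 = 0, so β = Σxᵢyᵢ / (Σxᵢ² + σ²/τ²).
Σxᵢyᵢ = 4·18 + 1·6 + 4·16 = 142; Σxᵢ² = 33; σ²/τ² = 1/9.
β̂_MAP = 142 / (33 + 1/9) = 142/(298/9) = 639/149 ≈ 4.289.

β̂_MAP = 4.289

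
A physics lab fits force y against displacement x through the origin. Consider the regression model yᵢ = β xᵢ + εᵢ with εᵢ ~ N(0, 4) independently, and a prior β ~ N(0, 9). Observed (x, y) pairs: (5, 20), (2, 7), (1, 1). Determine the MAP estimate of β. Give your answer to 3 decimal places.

β̂_MAP = 3.777

log p(β | y) = −Σ(yᵢ − βxᵢ)²/(2·4) − β²/(2·9) + const.
Setting the derivative to zero: Σxᵢ(yᵢ − βxᵢ)/4 − β/9 = 0, so β = Σxᵢyᵢ / (Σxᵢ² + σ²/τ²).
Σxᵢyᵢ = 5·20 + 2·7 + 1·1 = 115; Σxᵢ² = 30; σ²/τ² = 4/9.
β̂_MAP = 115 / (30 + 4/9) = 115/(274/9) = 1035/274 ≈ 3.777.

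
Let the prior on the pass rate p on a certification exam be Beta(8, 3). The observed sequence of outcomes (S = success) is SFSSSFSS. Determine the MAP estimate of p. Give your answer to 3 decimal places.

p̂_MAP = 0.765

Prior: Beta(8, 3).
Data: 6 successes in 8 trials (from the sequence). The binomial likelihood contributes p^6(1−p)^2, so the posterior is Beta(8+6, 3+2) = Beta(14, 5).
For Beta(a, b) with a, b > 1 the mode is (a−1)/(a+b−2) = 13/17 ≈ 0.765.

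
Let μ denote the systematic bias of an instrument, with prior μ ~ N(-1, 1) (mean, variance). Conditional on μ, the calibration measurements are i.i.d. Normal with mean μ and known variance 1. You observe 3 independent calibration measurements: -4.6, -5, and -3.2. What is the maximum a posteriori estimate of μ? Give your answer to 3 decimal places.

μ̂_MAP = -3.450

n = 3; x̄ = ((-4.6) + (-5) + (-3.2))/3 = -12.8/3 = -64/15 ≈ -4.2667.
For a Normal prior and Normal likelihood with known variance, the posterior is Normal; its mode equals its mean, the precision-weighted average.
Prior precision 1/σ₀² = 1/1 = 1; data precision n/σ² = 3/1 = 3.
μ̂ = (1·(-1) + 3·(-64/15)) / (1 + 3) = (-13.8)/4 = -3.450.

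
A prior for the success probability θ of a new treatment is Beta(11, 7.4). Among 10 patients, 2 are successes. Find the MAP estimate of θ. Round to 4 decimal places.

θ̂_MAP = 0.4545

Prior: Beta(11, 7.4).
Data: 2 successes in 10 trials. The binomial likelihood contributes θ^2(1−θ)^8, so the posterior is Beta(11+2, 7.4+8) = Beta(13, 15.4).
For Beta(a, b) with a, b > 1 the mode is (a−1)/(a+b−2) = 12/26.4 ≈ 0.4545.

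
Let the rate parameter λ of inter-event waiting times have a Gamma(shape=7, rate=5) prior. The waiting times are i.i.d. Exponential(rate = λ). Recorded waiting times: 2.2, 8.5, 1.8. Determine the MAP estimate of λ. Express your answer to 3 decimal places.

λ̂_MAP = 0.514

The Exponential(rate=λ) likelihood is ∝ λ^n e^(−λΣtᵢ). Here n = 3 and Σtᵢ = 2.2 + 8.5 + 1.8 = 12.5.
Posterior ∝ λ^6e^(−5λ) · λ^3e^(−12.5λ) = λ^9e^(−17.5λ), i.e. Gamma(10, 17.5).
Mode = (a−1)/b = 9/17.5 ≈ 0.514.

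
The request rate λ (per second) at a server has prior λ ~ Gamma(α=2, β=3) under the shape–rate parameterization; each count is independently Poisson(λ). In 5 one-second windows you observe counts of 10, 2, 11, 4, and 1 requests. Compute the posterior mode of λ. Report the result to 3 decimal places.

λ̂_MAP = 3.625

Σxᵢ = 10+2+11+4+1 = 28, with n = 5.
Posterior ∝ λe^(−3λ) · λ^28e^(−5λ) = λ^29e^(−8λ), i.e. Gamma(shape=30, rate=8).
The mode of a Gamma(a, b) with a ≥ 1 (shape–rate) is (a−1)/b = 29/8 ≈ 3.625.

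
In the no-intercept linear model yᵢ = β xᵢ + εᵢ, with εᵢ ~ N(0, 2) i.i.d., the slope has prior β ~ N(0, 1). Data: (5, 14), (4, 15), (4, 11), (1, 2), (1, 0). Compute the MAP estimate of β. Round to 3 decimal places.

β̂_MAP = 2.885

log p(β | y) = −Σ(yᵢ − βxᵢ)²/(2·2) − β²/(2·1) + const.
Setting the derivative to zero: Σxᵢ(yᵢ − βxᵢ)/2 − β/1 = 0, so β = Σxᵢyᵢ / (Σxᵢ² + σ²/τ²).
Σxᵢyᵢ = 5·14 + 4·15 + 4·11 + 1·2 + 1·0 = 176; Σxᵢ² = 59; σ²/τ² = 2.
β̂_MAP = 176 / (59 + 2) = 176/61 ≈ 2.885.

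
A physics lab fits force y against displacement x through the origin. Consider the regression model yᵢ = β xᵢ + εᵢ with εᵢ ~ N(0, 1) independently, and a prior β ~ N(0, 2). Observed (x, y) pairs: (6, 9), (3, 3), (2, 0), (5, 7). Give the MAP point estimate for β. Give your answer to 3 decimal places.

β̂_MAP = 1.315

log p(β | y) = −Σ(yᵢ − βxᵢ)²/(2·1) − β²/(2·2) + const.
Setting the derivative to zero: Σxᵢ(yᵢ − βxᵢ)/1 − β/2 = 0, so β = Σxᵢyᵢ / (Σxᵢ² + σ²/τ²).
Σxᵢyᵢ = 6·9 + 3·3 + 2·0 + 5·7 = 98; Σxᵢ² = 74; σ²/τ² = 0.5.
β̂_MAP = 98 / (74 + 0.5) = 98/74.5 ≈ 1.315.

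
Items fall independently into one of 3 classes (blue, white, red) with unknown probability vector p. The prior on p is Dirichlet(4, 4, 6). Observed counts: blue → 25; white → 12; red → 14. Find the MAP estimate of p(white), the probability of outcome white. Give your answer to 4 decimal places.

The posterior is Dirichlet(αᵢ + nᵢ) = Dirichlet(29, 16, 20).
For a Dirichlet(a₁,…,a_K) with all aᵢ > 1, the mode has j-th component (aⱼ − 1)/(Σaᵢ − K).
Here Σaᵢ = 65 and K = 3, so p(white) = (16 − 1)/(65 − 3) = 15/62 ≈ 0.2419.

MAP estimate of p(white) = 0.2419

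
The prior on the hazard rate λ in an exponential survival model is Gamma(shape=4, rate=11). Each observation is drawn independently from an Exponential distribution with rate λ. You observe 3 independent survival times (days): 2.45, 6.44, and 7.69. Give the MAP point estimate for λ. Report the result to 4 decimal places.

λ̂_MAP = 0.2175

The Exponential(rate=λ) likelihood is ∝ λ^n e^(−λΣtᵢ). Here n = 3 and Σtᵢ = 2.45 + 6.44 + 7.69 = 16.58.
Posterior ∝ λ^3e^(−11λ) · λ^3e^(−16.58λ) = λ^6e^(−27.58λ), i.e. Gamma(7, 27.58).
Mode = (a−1)/b = 6/27.58 ≈ 0.2175.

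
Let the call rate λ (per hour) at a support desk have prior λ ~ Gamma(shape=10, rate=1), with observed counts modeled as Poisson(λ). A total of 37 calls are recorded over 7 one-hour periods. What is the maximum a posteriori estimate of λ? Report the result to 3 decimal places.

λ̂_MAP = 5.750

Σxᵢ = 37, n = 7.
Posterior ∝ λ^9e^(−1λ) · λ^37e^(−7λ) = λ^46e^(−8λ), i.e. Gamma(shape=47, rate=8).
The mode of a Gamma(a, b) with a ≥ 1 (shape–rate) is (a−1)/b = 46/8 ≈ 5.750.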